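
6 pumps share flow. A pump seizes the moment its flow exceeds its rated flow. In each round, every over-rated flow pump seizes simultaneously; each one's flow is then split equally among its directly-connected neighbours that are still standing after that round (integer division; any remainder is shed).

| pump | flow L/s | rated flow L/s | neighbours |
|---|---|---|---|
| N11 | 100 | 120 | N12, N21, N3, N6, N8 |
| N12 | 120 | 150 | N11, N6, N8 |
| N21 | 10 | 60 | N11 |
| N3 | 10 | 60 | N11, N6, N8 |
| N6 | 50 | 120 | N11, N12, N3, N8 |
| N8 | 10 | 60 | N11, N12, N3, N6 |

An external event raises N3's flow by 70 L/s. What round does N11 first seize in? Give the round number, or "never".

Round 1 — N3 at 80 > 60. N3 seizes.
  N3 sheds 80 L/s to N11, N6, N8: 26 each (2 lost).
    N11: 100+26 = 126 > 120
    N6: 50+26 = 76 ≤ 120
    N8: 10+26 = 36 ≤ 60
Round 2 — N11 seizes.
  N11 sheds 126 L/s to N12, N21, N6, N8: 31 each (2 lost).
    N12: 120+31 = 151 > 150
    N21: 10+31 = 41 ≤ 60
    N6: 76+31 = 107 ≤ 120
    N8: 36+31 = 67 > 60
Round 3 — N12, N8 seize.
  N12 sheds 151 L/s to N6: 151 each.
    N6: 107+151 = 258 > 120
  N8 sheds 67 L/s to N6: 67 each.
    N6: 258+67 = 325 > 120
Round 4 — N6 seizes.
  N6 sheds 325 L/s: no online neighbours, lost.
No further seizures.

2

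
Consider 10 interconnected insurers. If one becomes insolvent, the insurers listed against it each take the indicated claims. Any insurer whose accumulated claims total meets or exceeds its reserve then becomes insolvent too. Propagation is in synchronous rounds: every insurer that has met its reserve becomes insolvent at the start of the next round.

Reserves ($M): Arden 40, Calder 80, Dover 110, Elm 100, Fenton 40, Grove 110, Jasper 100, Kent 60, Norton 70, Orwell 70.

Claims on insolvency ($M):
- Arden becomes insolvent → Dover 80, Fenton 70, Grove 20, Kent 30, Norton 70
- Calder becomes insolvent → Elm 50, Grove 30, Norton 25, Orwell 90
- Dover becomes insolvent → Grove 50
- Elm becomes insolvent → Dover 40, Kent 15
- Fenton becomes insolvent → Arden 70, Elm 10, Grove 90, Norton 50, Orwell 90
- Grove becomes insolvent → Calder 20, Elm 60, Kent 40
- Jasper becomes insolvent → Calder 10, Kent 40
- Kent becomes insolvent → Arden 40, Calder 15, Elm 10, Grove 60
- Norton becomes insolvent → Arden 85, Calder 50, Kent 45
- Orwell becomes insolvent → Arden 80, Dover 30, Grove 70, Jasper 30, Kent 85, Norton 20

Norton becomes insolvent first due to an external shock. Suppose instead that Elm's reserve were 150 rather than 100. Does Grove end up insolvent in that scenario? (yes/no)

yes

With Elm's reserve at 150:
Round 1 — Norton becomes insolvent (initial).
  Arden: +85 → 85 ≥ 40
  Calder: +50 → 50 < 80
  Kent: +45 → 45 < 60
Round 2 — Arden becomes insolvent.
  Dover: +80 → 80 < 110
  Fenton: +70 → 70 ≥ 40
  Grove: +20 → 20 < 110
  Kent: +30 → 75 ≥ 60
Round 3 — Fenton, Kent become insolvent.
  Calder: +15 → 65 < 80
  Elm: +10+10 → 20 < 150
  Grove: +90+60 → 170 ≥ 110
  Orwell: +90 → 90 ≥ 70
Round 4 — Grove, Orwell become insolvent.
  Calder: +20 → 85 ≥ 80
  Dover: +30 → 110 ≥ 110
  Elm: +60 → 80 < 150
  Jasper: +30 → 30 < 100
Round 5 — Calder, Dover become insolvent.
  Elm: +50 → 130 < 150
No further insolvencies.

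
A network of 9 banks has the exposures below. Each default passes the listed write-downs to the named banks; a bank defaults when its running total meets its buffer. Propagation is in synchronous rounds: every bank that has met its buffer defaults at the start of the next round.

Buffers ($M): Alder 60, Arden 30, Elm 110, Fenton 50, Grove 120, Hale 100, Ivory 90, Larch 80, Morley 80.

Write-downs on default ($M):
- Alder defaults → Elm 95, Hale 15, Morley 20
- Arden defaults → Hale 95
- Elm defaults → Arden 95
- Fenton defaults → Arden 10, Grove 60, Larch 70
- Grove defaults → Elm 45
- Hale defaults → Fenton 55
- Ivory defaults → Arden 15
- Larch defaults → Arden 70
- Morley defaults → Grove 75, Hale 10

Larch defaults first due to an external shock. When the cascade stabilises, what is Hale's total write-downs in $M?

Round 1 — Larch defaults (initial).
  Arden: +70 → 70 ≥ 30
Round 2 — Arden defaults.
  Hale: +95 → 95 < 100
No further defaults.

95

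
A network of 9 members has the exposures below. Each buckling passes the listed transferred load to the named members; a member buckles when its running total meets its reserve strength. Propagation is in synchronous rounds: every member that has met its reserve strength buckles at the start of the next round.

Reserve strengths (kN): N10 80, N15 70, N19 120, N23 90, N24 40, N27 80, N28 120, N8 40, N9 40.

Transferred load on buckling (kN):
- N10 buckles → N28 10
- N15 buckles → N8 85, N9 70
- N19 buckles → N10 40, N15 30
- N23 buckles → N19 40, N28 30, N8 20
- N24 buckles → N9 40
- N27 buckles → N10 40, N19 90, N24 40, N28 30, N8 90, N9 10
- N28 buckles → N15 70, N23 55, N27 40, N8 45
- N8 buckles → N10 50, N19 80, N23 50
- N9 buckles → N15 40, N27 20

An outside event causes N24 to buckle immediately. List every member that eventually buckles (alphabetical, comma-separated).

Round 1 — N24 buckles (initial).
  N9: +40 → 40 ≥ 40
Round 2 — N9 buckles.
  N15: +40 → 40 < 70
  N27: +20 → 20 < 80
No further bucklings.

N24, N9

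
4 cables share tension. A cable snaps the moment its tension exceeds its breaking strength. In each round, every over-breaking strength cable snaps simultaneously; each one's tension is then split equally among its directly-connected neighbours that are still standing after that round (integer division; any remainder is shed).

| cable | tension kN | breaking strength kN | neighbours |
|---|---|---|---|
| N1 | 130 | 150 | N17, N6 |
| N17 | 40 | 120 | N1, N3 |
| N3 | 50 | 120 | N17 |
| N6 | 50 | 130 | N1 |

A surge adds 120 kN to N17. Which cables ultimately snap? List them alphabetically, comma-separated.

N1, N17, N3, N6

Round 1 — N17 at 160 > 120. N17 snaps.
  N17 sheds 160 kN to N1, N3: 80 each.
    N1: 130+80 = 210 > 150
    N3: 50+80 = 130 > 120
Round 2 — N1, N3 snap.
  N1 sheds 210 kN to N6: 210 each.
    N6: 50+210 = 260 > 130
  N3 sheds 130 kN: no online neighbours, lost.
Round 3 — N6 snaps.
  N6 sheds 260 kN: no online neighbours, lost.
No further breaks.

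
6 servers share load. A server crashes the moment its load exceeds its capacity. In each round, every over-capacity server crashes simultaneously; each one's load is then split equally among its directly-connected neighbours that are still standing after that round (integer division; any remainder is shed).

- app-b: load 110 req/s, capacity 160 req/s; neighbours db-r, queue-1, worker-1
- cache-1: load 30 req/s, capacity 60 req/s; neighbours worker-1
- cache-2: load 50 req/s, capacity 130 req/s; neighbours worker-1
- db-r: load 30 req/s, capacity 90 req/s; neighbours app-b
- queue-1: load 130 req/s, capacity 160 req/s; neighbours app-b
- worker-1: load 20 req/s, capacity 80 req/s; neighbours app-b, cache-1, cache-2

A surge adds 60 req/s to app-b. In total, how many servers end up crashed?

Round 1 — app-b at 170 > 160. app-b crashes.
  app-b sheds 170 req/s to db-r, queue-1, worker-1: 56 each (2 lost).
    db-r: 30+56 = 86 ≤ 90
    queue-1: 130+56 = 186 > 160
    worker-1: 20+56 = 76 ≤ 80
Round 2 — queue-1 crashes.
  queue-1 sheds 186 req/s: no online neighbours, lost.
No further crashes.

2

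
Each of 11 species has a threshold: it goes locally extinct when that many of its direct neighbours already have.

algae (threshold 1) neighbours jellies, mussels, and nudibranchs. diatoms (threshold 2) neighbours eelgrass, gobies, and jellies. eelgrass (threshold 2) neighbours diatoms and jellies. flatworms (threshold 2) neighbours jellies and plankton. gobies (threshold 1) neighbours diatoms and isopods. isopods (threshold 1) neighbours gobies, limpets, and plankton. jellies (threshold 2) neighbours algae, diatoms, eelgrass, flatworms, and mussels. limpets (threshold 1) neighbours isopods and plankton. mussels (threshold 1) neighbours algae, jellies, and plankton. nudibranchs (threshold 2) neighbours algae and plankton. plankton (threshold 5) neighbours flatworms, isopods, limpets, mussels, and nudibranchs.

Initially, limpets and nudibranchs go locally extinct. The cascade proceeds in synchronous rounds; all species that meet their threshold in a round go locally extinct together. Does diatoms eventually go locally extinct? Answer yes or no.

yes

Round 1 — limpets, nudibranchs go locally extinct (initial).
Round 2 — checking thresholds:
  algae: 1 of 3 neighbours ≥ 1, goes locally extinct.
  isopods: 1 of 3 neighbours ≥ 1, goes locally extinct.
  plankton: 2 of 5 neighbours < 5, not yet.
Round 3 — checking thresholds:
  gobies: 1 of 2 neighbours ≥ 1, goes locally extinct.
  jellies: 1 of 5 neighbours < 2, not yet.
  mussels: 1 of 3 neighbours ≥ 1, goes locally extinct.
  plankton: 3 of 5 neighbours < 5, not yet.
Round 4 — checking thresholds:
  diatoms: 1 of 3 neighbours < 2, not yet.
  jellies: 2 of 5 neighbours ≥ 2, goes locally extinct.
  plankton: 4 of 5 neighbours < 5, not yet.
Round 5 — checking thresholds:
  diatoms: 2 of 3 neighbours ≥ 2, goes locally extinct.
  eelgrass: 1 of 2 neighbours < 2, not yet.
  flatworms: 1 of 2 neighbours < 2, not yet.
  plankton: 4 of 5 neighbours < 5, not yet.
Round 6 — checking thresholds:
  eelgrass: 2 of 2 neighbours ≥ 2, goes locally extinct.
  flatworms: 1 of 2 neighbours < 2, not yet.
  plankton: 4 of 5 neighbours < 5, not yet.
Round 7 — no new extinctions; cascade stops.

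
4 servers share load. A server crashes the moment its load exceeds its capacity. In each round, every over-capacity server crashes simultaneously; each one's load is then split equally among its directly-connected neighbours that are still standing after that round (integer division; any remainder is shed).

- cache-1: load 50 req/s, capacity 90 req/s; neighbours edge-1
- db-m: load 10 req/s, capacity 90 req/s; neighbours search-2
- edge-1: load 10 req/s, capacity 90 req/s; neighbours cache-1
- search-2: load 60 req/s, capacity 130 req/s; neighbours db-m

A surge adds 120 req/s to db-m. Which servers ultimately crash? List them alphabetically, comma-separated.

db-m, search-2

Round 1 — db-m at 130 > 90. db-m crashes.
  db-m sheds 130 req/s to search-2: 130 each.
    search-2: 60+130 = 190 > 130
Round 2 — search-2 crashes.
  search-2 sheds 190 req/s: no online neighbours, lost.
No further crashes.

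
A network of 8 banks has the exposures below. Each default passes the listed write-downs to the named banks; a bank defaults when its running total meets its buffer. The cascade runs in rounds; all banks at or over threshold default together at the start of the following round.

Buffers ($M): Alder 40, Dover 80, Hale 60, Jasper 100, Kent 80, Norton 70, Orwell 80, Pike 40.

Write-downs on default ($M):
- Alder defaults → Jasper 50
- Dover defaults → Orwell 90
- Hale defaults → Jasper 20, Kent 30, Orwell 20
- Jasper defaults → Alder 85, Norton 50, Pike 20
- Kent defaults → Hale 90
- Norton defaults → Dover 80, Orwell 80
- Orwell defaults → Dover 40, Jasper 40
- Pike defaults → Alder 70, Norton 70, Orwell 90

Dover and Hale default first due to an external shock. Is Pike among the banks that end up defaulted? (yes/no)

no

Round 1 — Dover, Hale default (initial).
  Jasper: +20 → 20 < 100
  Kent: +30 → 30 < 80
  Orwell: +90+20 → 110 ≥ 80
Round 2 — Orwell defaults.
  Jasper: +40 → 60 < 100
No further defaults.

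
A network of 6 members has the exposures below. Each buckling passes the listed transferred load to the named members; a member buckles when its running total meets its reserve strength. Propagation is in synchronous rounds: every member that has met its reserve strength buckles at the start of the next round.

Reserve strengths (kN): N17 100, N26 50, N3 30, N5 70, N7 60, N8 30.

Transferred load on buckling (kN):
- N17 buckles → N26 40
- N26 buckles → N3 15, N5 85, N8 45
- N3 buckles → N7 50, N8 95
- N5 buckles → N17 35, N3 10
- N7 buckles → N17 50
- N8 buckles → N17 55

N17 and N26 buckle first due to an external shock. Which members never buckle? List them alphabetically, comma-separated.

N3, N7

Round 1 — N17, N26 buckle (initial).
  N3: +15 → 15 < 30
  N5: +85 → 85 ≥ 70
  N8: +45 → 45 ≥ 30
Round 2 — N5, N8 buckle.
  N3: +10 → 25 < 30
No further bucklings.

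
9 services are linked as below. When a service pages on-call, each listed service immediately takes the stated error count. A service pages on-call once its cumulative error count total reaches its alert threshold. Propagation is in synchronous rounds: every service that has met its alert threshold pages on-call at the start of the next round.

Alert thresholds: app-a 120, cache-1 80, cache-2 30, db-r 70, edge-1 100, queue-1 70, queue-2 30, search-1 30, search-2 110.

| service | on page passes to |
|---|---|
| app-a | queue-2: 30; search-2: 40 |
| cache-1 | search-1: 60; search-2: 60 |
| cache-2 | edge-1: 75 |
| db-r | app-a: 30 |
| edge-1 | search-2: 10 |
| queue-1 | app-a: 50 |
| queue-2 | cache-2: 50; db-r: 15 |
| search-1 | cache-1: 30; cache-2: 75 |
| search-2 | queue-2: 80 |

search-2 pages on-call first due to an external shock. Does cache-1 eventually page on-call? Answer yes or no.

no

Round 1 — search-2 pages on-call (initial).
  queue-2: +80 → 80 ≥ 30
Round 2 — queue-2 pages on-call.
  cache-2: +50 → 50 ≥ 30
  db-r: +15 → 15 < 70
Round 3 — cache-2 pages on-call.
  edge-1: +75 → 75 < 100
No further pages.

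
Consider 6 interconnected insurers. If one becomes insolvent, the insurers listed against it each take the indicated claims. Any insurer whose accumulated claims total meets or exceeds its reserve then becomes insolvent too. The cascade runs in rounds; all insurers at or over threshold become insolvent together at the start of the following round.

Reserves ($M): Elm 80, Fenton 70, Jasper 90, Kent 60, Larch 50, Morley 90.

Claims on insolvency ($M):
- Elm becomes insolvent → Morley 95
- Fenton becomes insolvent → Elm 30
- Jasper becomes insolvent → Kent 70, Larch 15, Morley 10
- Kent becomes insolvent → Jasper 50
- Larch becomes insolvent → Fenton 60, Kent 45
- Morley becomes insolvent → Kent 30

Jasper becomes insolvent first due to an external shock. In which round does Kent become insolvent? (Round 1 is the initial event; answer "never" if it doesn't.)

Round 1 — Jasper becomes insolvent (initial).
  Kent: +70 → 70 ≥ 60
  Larch: +15 → 15 < 50
  Morley: +10 → 10 < 90
Round 2 — Kent becomes insolvent.
No further insolvencies.

2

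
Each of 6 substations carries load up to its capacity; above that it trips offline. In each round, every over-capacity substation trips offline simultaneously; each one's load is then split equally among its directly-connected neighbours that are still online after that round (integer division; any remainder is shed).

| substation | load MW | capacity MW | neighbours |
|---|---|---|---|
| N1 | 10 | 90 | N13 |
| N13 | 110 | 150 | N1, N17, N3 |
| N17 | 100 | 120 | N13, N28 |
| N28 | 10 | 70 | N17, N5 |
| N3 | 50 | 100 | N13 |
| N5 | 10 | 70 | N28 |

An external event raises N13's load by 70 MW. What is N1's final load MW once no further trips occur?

70

Round 1 — N13 at 180 > 150. N13 trips offline.
  N13 sheds 180 MW to N1, N17, N3: 60 each.
    N1: 10+60 = 70 ≤ 90
    N17: 100+60 = 160 > 120
    N3: 50+60 = 110 > 100
Round 2 — N17, N3 trip offline.
  N17 sheds 160 MW to N28: 160 each.
    N28: 10+160 = 170 > 70
  N3 sheds 110 MW: no online neighbours, lost.
Round 3 — N28 trips offline.
  N28 sheds 170 MW to N5: 170 each.
    N5: 10+170 = 180 > 70
Round 4 — N5 trips offline.
  N5 sheds 180 MW: no online neighbours, lost.
No further trips.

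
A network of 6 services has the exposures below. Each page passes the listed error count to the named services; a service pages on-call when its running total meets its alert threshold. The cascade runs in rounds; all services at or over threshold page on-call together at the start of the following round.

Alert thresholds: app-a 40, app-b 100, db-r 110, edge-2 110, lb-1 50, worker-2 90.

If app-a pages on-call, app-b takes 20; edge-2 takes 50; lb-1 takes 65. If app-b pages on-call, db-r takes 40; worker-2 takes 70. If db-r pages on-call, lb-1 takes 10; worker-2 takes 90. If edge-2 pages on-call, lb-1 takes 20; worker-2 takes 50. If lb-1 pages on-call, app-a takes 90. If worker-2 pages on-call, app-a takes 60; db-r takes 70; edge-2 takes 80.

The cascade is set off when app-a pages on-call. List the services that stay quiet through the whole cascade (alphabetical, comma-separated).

Round 1 — app-a pages on-call (initial).
  app-b: +20 → 20 < 100
  edge-2: +50 → 50 < 110
  lb-1: +65 → 65 ≥ 50
Round 2 — lb-1 pages on-call.
No further pages.

app-b, db-r, edge-2, worker-2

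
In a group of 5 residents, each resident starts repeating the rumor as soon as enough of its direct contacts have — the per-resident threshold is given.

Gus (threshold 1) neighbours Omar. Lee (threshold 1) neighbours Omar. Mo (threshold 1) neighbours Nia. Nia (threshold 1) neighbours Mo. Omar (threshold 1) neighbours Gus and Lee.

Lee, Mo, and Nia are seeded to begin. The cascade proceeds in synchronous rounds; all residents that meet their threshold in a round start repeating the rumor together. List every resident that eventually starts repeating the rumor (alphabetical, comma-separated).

Round 1 — Lee, Mo, Nia start repeating the rumor (initial).
Round 2 — checking thresholds:
  Omar: 1 of 2 neighbours ≥ 1, starts repeating the rumor.
Round 3 — checking thresholds:
  Gus: 1 of 1 neighbours ≥ 1, starts repeating the rumor.
Round 4 — no new spreads; cascade stops.

Gus, Lee, Mo, Nia, Omar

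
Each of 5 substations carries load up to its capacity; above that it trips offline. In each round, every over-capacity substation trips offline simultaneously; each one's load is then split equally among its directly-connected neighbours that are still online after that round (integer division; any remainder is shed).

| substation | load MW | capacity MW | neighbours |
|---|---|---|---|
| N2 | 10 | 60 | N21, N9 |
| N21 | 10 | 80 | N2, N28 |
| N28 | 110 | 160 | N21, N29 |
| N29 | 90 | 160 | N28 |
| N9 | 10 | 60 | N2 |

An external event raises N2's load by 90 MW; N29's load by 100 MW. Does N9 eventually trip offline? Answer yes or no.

Round 1 — N2 at 100 > 60; N29 at 190 > 160. N2, N29 trip offline.
  N2 sheds 100 MW to N21, N9: 50 each.
    N21: 10+50 = 60 ≤ 80
    N9: 10+50 = 60 ≤ 60
  N29 sheds 190 MW to N28: 190 each.
    N28: 110+190 = 300 > 160
Round 2 — N28 trips offline.
  N28 sheds 300 MW to N21: 300 each.
    N21: 60+300 = 360 > 80
Round 3 — N21 trips offline.
  N21 sheds 360 MW: no online neighbours, lost.
No further trips.

no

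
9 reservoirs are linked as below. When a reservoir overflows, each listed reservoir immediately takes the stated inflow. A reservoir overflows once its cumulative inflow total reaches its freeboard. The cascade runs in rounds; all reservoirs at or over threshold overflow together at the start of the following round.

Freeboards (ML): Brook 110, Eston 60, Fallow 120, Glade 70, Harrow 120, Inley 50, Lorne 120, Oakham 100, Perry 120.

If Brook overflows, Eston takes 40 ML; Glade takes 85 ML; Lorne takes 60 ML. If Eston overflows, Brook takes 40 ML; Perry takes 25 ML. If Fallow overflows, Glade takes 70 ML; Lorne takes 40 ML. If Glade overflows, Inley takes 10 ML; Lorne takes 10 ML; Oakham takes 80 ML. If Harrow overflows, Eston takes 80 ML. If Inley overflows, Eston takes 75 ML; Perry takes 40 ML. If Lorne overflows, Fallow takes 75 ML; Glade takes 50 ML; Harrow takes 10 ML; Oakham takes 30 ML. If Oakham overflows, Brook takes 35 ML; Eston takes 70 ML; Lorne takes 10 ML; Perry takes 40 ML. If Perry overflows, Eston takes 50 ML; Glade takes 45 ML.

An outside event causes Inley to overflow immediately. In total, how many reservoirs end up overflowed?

2

Round 1 — Inley overflows (initial).
  Eston: +75 → 75 ≥ 60
  Perry: +40 → 40 < 120
Round 2 — Eston overflows.
  Brook: +40 → 40 < 110
  Perry: +25 → 65 < 120
No further overflows.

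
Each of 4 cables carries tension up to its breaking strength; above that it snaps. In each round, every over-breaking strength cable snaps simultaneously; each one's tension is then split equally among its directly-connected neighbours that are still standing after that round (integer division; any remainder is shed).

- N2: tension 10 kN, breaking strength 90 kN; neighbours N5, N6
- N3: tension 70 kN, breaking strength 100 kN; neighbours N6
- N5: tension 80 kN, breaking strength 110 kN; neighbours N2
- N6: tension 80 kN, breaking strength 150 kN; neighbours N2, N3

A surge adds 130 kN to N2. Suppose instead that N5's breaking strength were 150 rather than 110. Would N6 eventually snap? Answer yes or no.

no

With N5's breaking strength at 150:
Round 1 — N2 at 140 > 90. N2 snaps.
  N2 sheds 140 kN to N5, N6: 70 each.
    N5: 80+70 = 150 ≤ 150
    N6: 80+70 = 150 ≤ 150
No further breaks.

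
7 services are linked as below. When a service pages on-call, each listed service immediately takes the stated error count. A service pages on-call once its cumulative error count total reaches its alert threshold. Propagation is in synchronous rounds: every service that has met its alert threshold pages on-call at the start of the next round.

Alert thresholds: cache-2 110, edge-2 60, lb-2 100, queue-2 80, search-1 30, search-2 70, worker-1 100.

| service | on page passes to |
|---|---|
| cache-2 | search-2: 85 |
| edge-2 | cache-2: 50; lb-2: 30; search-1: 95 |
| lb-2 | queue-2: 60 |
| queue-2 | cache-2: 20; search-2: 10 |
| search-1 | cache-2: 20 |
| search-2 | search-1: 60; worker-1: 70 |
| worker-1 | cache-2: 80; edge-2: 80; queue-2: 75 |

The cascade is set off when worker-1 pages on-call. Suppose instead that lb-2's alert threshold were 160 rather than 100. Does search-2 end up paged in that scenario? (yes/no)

yes

With lb-2's alert threshold at 160:
Round 1 — worker-1 pages on-call (initial).
  cache-2: +80 → 80 < 110
  edge-2: +80 → 80 ≥ 60
  queue-2: +75 → 75 < 80
Round 2 — edge-2 pages on-call.
  cache-2: +50 → 130 ≥ 110
  lb-2: +30 → 30 < 160
  search-1: +95 → 95 ≥ 30
Round 3 — cache-2, search-1 page on-call.
  search-2: +85 → 85 ≥ 70
Round 4 — search-2 pages on-call.
No further pages.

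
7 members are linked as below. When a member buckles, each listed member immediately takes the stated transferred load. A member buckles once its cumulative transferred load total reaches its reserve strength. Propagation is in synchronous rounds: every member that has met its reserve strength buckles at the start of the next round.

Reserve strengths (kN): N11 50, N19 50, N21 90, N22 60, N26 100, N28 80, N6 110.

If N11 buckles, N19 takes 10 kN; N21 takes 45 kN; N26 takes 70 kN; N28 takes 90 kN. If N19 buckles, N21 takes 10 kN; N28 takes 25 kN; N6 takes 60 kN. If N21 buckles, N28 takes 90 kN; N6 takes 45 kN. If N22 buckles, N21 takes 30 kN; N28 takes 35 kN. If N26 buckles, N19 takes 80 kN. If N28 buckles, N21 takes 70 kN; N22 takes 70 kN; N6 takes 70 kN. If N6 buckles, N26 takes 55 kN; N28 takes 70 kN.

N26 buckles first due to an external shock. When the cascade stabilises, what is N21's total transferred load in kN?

10

Round 1 — N26 buckles (initial).
  N19: +80 → 80 ≥ 50
Round 2 — N19 buckles.
  N21: +10 → 10 < 90
  N28: +25 → 25 < 80
  N6: +60 → 60 < 110
No further bucklings.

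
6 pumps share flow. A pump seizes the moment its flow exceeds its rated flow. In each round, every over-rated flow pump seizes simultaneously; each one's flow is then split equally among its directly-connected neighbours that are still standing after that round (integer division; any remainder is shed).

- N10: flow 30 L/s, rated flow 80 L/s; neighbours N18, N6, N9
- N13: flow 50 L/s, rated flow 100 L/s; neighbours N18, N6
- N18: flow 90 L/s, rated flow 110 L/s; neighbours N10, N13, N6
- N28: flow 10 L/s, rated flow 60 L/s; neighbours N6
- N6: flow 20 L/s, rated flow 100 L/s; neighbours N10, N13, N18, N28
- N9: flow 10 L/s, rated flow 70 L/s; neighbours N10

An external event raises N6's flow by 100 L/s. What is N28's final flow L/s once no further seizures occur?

Round 1 — N6 at 120 > 100. N6 seizes.
  N6 sheds 120 L/s to N10, N13, N18, N28: 30 each.
    N10: 30+30 = 60 ≤ 80
    N13: 50+30 = 80 ≤ 100
    N18: 90+30 = 120 > 110
    N28: 10+30 = 40 ≤ 60
Round 2 — N18 seizes.
  N18 sheds 120 L/s to N10, N13: 60 each.
    N10: 60+60 = 120 > 80
    N13: 80+60 = 140 > 100
Round 3 — N10, N13 seize.
  N10 sheds 120 L/s to N9: 120 each.
    N9: 10+120 = 130 > 70
  N13 sheds 140 L/s: no online neighbours, lost.
Round 4 — N9 seizes.
  N9 sheds 130 L/s: no online neighbours, lost.
No further seizures.

40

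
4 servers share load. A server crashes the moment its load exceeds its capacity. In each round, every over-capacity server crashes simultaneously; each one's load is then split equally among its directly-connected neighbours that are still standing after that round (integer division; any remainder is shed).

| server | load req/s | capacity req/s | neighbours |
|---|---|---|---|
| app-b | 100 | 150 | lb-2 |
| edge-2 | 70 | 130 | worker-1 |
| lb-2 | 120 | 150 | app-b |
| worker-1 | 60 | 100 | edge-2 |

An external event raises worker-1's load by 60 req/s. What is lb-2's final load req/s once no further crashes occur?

120

Round 1 — worker-1 at 120 > 100. worker-1 crashes.
  worker-1 sheds 120 req/s to edge-2: 120 each.
    edge-2: 70+120 = 190 > 130
Round 2 — edge-2 crashes.
  edge-2 sheds 190 req/s: no online neighbours, lost.
No further crashes.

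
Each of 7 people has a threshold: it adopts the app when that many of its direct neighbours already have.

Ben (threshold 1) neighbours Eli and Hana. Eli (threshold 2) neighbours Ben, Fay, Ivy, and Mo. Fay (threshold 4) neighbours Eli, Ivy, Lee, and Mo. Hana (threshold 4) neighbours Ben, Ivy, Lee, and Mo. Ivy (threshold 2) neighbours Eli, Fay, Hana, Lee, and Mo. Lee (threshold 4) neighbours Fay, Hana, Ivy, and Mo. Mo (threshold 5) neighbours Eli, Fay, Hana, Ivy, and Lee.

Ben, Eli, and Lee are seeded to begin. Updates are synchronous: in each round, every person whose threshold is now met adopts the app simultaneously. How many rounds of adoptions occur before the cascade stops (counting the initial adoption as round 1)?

Round 1 — Ben, Eli, Lee adopt the app (initial).
Round 2 — checking thresholds:
  Fay: 2 of 4 neighbours < 4, below threshold.
  Hana: 2 of 4 neighbours < 4, below threshold.
  Ivy: 2 of 5 neighbours ≥ 2, adopts the app.
  Mo: 2 of 5 neighbours < 5, below threshold.
Round 3 — no new adoptions; cascade stops.

2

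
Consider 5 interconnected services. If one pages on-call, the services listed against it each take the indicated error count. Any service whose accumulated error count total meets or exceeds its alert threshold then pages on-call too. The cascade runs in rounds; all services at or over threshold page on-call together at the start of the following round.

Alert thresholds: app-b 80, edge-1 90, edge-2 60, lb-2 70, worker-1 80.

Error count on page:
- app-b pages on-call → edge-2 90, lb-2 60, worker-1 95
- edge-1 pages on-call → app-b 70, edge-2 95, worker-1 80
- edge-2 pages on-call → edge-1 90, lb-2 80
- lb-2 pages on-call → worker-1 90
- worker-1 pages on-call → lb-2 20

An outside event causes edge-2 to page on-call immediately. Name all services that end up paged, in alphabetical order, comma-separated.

Round 1 — edge-2 pages on-call (initial).
  edge-1: +90 → 90 ≥ 90
  lb-2: +80 → 80 ≥ 70
Round 2 — edge-1, lb-2 page on-call.
  app-b: +70 → 70 < 80
  worker-1: +80+90 → 170 ≥ 80
Round 3 — worker-1 pages on-call.
No further pages.

edge-1, edge-2, lb-2, worker-1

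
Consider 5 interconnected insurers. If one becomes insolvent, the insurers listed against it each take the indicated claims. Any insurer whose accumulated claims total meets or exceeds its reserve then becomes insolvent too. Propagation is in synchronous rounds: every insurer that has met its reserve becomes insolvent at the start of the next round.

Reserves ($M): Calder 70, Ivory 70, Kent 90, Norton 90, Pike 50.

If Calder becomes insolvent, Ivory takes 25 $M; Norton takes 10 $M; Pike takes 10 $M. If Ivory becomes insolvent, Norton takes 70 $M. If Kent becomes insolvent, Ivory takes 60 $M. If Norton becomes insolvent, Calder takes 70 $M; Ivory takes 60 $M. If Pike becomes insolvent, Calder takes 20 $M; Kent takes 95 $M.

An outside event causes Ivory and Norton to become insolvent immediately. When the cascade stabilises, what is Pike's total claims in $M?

Round 1 — Ivory, Norton become insolvent (initial).
  Calder: +70 → 70 ≥ 70
Round 2 — Calder becomes insolvent.
  Pike: +10 → 10 < 50
No further insolvencies.

10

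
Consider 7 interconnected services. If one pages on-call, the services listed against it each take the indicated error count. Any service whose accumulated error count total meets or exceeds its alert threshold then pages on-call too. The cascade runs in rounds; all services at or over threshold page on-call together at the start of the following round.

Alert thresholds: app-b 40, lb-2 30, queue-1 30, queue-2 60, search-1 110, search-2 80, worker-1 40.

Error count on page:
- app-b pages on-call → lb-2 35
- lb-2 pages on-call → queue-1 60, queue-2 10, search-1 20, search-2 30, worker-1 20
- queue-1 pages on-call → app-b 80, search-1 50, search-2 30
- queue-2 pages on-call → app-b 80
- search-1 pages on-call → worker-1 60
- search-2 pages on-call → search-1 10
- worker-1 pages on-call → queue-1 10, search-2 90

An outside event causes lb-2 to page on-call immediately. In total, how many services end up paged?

3

Round 1 — lb-2 pages on-call (initial).
  queue-1: +60 → 60 ≥ 30
  queue-2: +10 → 10 < 60
  search-1: +20 → 20 < 110
  search-2: +30 → 30 < 80
  worker-1: +20 → 20 < 40
Round 2 — queue-1 pages on-call.
  app-b: +80 → 80 ≥ 40
  search-1: +50 → 70 < 110
  search-2: +30 → 60 < 80
Round 3 — app-b pages on-call.
No further pages.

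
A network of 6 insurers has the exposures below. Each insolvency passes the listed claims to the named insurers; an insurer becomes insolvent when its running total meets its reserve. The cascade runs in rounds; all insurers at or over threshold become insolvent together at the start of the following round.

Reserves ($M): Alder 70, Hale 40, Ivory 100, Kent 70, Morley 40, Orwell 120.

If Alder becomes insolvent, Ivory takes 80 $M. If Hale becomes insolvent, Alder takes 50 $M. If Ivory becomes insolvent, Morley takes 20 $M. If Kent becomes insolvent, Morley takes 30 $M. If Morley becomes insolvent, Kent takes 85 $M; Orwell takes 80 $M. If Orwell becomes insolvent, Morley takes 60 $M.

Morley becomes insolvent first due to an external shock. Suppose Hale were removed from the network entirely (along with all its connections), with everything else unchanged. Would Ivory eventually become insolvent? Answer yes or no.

With Hale removed:
Round 1 — Morley becomes insolvent (initial).
  Kent: +85 → 85 ≥ 70
  Orwell: +80 → 80 < 120
Round 2 — Kent becomes insolvent.
No further insolvencies.

no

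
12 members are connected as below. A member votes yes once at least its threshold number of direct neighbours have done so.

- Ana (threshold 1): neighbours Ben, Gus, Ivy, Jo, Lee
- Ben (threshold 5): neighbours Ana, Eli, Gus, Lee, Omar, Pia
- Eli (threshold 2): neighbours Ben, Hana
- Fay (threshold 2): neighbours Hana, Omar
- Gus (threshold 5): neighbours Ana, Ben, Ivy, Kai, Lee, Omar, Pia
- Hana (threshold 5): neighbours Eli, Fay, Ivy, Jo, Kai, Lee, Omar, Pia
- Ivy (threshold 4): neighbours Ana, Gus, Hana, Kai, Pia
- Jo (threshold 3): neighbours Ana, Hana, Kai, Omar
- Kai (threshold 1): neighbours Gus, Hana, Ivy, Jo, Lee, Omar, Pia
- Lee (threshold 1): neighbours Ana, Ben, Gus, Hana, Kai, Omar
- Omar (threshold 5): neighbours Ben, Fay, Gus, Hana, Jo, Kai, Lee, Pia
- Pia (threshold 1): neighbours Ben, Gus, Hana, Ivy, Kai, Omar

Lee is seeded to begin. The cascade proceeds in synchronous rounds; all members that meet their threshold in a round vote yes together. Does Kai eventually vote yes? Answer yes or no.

Round 1 — Lee votes yes (initial).
Round 2 — checking thresholds:
  Ana: 1 of 5 neighbours ≥ 1, votes yes.
  Ben: 1 of 6 neighbours < 5, holds.
  Gus: 1 of 7 neighbours < 5, holds.
  Hana: 1 of 8 neighbours < 5, holds.
  Kai: 1 of 7 neighbours ≥ 1, votes yes.
  Omar: 1 of 8 neighbours < 5, holds.
Round 3 — checking thresholds:
  Ben: 2 of 6 neighbours < 5, holds.
  Gus: 3 of 7 neighbours < 5, holds.
  Hana: 2 of 8 neighbours < 5, holds.
  Ivy: 2 of 5 neighbours < 4, holds.
  Jo: 2 of 4 neighbours < 3, holds.
  Omar: 2 of 8 neighbours < 5, holds.
  Pia: 1 of 6 neighbours ≥ 1, votes yes.
Round 4 — no new yes votes; cascade stops.

yes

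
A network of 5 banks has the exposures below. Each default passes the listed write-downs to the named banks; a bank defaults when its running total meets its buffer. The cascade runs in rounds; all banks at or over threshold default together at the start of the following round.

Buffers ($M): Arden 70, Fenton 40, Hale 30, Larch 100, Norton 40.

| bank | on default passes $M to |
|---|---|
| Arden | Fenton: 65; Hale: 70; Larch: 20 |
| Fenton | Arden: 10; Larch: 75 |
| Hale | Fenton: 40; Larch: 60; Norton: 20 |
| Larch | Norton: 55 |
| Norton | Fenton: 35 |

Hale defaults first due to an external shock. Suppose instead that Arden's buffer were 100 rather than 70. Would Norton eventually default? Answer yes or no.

yes

With Arden's buffer at 100:
Round 1 — Hale defaults (initial).
  Fenton: +40 → 40 ≥ 40
  Larch: +60 → 60 < 100
  Norton: +20 → 20 < 40
Round 2 — Fenton defaults.
  Arden: +10 → 10 < 100
  Larch: +75 → 135 ≥ 100
Round 3 — Larch defaults.
  Norton: +55 → 75 ≥ 40
Round 4 — Norton defaults.
No further defaults.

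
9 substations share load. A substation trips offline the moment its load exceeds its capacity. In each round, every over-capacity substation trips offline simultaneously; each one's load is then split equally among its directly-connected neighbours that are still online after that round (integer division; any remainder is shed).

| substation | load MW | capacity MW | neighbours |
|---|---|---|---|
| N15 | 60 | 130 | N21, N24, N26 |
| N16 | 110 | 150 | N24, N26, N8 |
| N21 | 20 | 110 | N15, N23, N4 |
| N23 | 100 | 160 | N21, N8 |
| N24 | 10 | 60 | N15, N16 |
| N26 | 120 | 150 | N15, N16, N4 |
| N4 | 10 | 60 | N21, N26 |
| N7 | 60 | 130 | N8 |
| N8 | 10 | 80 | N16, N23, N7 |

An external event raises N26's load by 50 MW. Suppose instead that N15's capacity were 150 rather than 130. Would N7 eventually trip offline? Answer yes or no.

With N15's capacity at 150:
Round 1 — N26 at 170 > 150. N26 trips offline.
  N26 sheds 170 MW to N15, N16, N4: 56 each (2 lost).
    N15: 60+56 = 116 ≤ 150
    N16: 110+56 = 166 > 150
    N4: 10+56 = 66 > 60
Round 2 — N16, N4 trip offline.
  N16 sheds 166 MW to N24, N8: 83 each.
    N24: 10+83 = 93 > 60
    N8: 10+83 = 93 > 80
  N4 sheds 66 MW to N21: 66 each.
    N21: 20+66 = 86 ≤ 110
Round 3 — N24, N8 trip offline.
  N24 sheds 93 MW to N15: 93 each.
    N15: 116+93 = 209 > 150
  N8 sheds 93 MW to N23, N7: 46 each (1 lost).
    N23: 100+46 = 146 ≤ 160
    N7: 60+46 = 106 ≤ 130
Round 4 — N15 trips offline.
  N15 sheds 209 MW to N21: 209 each.
    N21: 86+209 = 295 > 110
Round 5 — N21 trips offline.
  N21 sheds 295 MW to N23: 295 each.
    N23: 146+295 = 441 > 160
Round 6 — N23 trips offline.
  N23 sheds 441 MW: no online neighbours, lost.
No further trips.

no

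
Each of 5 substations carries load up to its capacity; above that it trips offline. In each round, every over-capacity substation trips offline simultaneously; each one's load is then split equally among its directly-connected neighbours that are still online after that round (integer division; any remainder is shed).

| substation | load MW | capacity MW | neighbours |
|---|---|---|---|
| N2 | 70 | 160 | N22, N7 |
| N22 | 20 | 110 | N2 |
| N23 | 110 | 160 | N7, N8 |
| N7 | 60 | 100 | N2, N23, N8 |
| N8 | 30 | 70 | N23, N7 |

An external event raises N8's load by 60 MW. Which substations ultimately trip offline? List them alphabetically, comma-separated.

N23, N7, N8

Round 1 — N8 at 90 > 70. N8 trips offline.
  N8 sheds 90 MW to N23, N7: 45 each.
    N23: 110+45 = 155 ≤ 160
    N7: 60+45 = 105 > 100
Round 2 — N7 trips offline.
  N7 sheds 105 MW to N2, N23: 52 each (1 lost).
    N2: 70+52 = 122 ≤ 160
    N23: 155+52 = 207 > 160
Round 3 — N23 trips offline.
  N23 sheds 207 MW: no online neighbours, lost.
No further trips.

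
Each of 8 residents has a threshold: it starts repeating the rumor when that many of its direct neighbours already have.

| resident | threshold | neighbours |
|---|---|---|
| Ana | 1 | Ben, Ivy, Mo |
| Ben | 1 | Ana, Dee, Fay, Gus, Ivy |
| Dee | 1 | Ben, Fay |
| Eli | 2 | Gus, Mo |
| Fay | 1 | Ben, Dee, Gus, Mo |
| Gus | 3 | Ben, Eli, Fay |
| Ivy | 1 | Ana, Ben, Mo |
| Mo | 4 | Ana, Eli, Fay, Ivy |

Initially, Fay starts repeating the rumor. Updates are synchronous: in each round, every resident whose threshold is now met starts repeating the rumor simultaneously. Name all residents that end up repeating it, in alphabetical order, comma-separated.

Ana, Ben, Dee, Fay, Ivy

Round 1 — Fay starts repeating the rumor (initial).
Round 2 — checking thresholds:
  Ben: 1 of 5 neighbours ≥ 1, starts repeating the rumor.
  Dee: 1 of 2 neighbours ≥ 1, starts repeating the rumor.
  Gus: 1 of 3 neighbours < 3, holds.
  Mo: 1 of 4 neighbours < 4, holds.
Round 3 — checking thresholds:
  Ana: 1 of 3 neighbours ≥ 1, starts repeating the rumor.
  Gus: 2 of 3 neighbours < 3, holds.
  Ivy: 1 of 3 neighbours ≥ 1, starts repeating the rumor.
  Mo: 1 of 4 neighbours < 4, holds.
Round 4 — no new spreads; cascade stops.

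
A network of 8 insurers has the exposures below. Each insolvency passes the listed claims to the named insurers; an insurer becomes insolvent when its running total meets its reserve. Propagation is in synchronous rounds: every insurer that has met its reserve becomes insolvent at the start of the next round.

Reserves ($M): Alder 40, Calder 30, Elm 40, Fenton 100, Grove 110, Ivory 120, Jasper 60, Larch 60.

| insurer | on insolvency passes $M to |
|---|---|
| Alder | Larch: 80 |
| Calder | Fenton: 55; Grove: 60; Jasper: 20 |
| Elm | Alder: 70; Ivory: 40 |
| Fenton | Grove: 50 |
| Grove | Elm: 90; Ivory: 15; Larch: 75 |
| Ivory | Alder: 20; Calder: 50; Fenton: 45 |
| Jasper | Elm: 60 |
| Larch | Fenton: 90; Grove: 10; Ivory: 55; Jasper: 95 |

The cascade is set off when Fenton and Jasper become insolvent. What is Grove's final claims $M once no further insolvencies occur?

60

Round 1 — Fenton, Jasper become insolvent (initial).
  Elm: +60 → 60 ≥ 40
  Grove: +50 → 50 < 110
Round 2 — Elm becomes insolvent.
  Alder: +70 → 70 ≥ 40
  Ivory: +40 → 40 < 120
Round 3 — Alder becomes insolvent.
  Larch: +80 → 80 ≥ 60
Round 4 — Larch becomes insolvent.
  Grove: +10 → 60 < 110
  Ivory: +55 → 95 < 120
No further insolvencies.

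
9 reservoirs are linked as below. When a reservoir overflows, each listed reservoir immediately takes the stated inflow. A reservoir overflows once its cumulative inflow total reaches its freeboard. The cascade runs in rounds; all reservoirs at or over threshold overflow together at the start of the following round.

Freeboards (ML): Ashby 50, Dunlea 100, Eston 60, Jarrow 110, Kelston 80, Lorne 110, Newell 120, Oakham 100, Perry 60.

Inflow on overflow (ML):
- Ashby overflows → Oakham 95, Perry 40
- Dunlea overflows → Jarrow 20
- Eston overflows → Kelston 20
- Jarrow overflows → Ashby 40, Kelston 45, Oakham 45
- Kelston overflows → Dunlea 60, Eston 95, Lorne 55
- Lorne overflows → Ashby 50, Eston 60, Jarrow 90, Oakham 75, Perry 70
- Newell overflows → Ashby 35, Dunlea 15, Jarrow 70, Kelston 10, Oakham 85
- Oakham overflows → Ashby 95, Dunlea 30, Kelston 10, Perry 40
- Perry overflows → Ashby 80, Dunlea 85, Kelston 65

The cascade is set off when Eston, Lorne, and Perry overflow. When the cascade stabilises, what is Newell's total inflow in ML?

Round 1 — Eston, Lorne, Perry overflow (initial).
  Ashby: +50+80 → 130 ≥ 50
  Dunlea: +85 → 85 < 100
  Jarrow: +90 → 90 < 110
  Kelston: +20+65 → 85 ≥ 80
  Oakham: +75 → 75 < 100
Round 2 — Ashby, Kelston overflow.
  Dunlea: +60 → 145 ≥ 100
  Oakham: +95 → 170 ≥ 100
Round 3 — Dunlea, Oakham overflow.
  Jarrow: +20 → 110 ≥ 110
Round 4 — Jarrow overflows.
No further overflows.

0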